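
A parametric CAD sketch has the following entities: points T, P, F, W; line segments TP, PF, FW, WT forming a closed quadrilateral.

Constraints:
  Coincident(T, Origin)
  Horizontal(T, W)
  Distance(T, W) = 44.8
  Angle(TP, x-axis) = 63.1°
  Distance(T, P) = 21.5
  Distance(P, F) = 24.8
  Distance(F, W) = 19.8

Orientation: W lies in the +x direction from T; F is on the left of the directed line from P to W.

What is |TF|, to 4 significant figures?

38.33

T is at the origin; TW is horizontal with |TW| = 44.8 and W in +x, so W = (44.8, 0). TP runs at 63.1° with |TP| = 21.5, so P = (9.727, 19.17). F is determined by |PF| = 24.8 and |FW| = 19.8 together: it lies at the intersection of circle(P, 24.8) and circle(W, 19.8). With |PW| = 39.97, the foot of the radical line on PW is 22.78 from P and the perpendicular offset is √(24.8² − 22.78²) = 9.815. Taking the left-of-PW solution: F = (34.42, 16.86).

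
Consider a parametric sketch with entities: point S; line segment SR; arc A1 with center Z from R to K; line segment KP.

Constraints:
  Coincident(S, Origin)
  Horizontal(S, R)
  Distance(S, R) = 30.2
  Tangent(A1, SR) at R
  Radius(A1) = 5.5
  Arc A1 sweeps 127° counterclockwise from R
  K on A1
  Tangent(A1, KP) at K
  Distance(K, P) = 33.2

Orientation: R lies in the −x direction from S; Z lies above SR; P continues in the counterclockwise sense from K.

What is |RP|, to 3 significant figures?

38.6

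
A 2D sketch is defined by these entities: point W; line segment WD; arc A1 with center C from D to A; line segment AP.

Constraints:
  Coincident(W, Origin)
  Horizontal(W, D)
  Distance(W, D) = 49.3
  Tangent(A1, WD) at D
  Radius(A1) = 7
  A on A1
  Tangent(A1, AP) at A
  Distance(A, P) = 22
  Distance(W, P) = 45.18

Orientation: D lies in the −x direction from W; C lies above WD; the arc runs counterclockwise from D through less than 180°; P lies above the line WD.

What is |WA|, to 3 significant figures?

42.9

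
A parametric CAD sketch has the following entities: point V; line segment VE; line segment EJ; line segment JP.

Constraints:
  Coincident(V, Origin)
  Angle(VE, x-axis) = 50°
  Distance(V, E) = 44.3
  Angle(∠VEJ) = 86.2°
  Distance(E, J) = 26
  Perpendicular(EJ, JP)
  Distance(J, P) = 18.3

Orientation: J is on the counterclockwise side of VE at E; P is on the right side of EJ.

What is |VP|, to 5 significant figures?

66.622

V is at the origin; VE runs at 50.0° with length 44.3, so E = 44.3·(cos 50.0°, sin 50.0°) = (28.475, 33.936). ∠VEJ = 86.2°, so EJ runs at 50.0° + (180° − 86.2°) = 143.80° from the x-axis; with |EJ| = 26.0, J = E + 26.0·(cos 143.80°, sin 143.80°) = (7.4945, 49.292). The perpendicularity gives JP at right angles to EJ; with |JP| = 18.3 on the right of EJ, P = J + 18.3·(0.59061, 0.80696) = (18.303, 64.059). Then |VP| = |P − V| = 66.622.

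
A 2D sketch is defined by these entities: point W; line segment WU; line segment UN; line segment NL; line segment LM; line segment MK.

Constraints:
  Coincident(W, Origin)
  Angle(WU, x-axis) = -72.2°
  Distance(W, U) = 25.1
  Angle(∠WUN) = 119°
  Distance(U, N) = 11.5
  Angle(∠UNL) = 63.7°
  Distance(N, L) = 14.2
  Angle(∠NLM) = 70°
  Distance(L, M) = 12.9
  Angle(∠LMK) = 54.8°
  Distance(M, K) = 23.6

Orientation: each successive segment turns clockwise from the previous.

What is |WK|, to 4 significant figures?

38.69

∠NLM = 70.0° gives LM at 0.5000° from the x-axis; with |LM| = 12.9, M = (7.727, -18.87). ∠LMK = 54.8° gives MK at -124.7° from the x-axis; with |MK| = 23.6, K = (-5.708, -38.27). Then |WK| = |K − W| = 38.69.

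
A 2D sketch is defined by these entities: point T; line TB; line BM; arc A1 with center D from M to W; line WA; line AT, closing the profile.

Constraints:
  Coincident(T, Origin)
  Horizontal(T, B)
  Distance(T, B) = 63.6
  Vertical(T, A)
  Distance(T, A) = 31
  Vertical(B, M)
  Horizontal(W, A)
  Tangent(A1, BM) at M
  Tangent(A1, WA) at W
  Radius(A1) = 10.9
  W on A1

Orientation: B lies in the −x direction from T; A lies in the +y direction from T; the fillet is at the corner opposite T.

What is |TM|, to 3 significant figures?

66.7

T is at the origin; T and B share the same y with |TB| = 63.6 and B on the −x side, so B = (-63.6, 0.00). TA is vertical with |TA| = 31.0 and A on the +y side, so A = (0.00, 31.0). The virtual corner opposite T is at (-63.6, 31.0). Since A1 is tangent to BM there, DM ⟂ BM and the tangent condition forces DW to be normal to WA, with radius 10.9, so the center D sits 10.9 in from both sides at D = (-52.7, 20.1). That places the tangent points at M = (-63.6, 20.1) on BM and W = (-52.7, 31.0) on WA. Then |TM| = |M − T| = 66.7.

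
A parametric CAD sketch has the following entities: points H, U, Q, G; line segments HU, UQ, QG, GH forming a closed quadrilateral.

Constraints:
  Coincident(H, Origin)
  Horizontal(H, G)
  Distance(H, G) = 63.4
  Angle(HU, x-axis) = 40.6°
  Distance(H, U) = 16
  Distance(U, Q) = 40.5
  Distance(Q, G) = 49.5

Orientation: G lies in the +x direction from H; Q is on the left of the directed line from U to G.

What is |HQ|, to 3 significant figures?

56.3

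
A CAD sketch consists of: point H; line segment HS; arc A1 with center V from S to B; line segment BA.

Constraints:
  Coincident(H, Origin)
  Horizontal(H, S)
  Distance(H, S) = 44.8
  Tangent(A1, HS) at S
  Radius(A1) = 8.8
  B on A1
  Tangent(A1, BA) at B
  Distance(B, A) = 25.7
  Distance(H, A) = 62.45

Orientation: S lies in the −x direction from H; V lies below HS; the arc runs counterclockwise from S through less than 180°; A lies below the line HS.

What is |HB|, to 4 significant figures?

54.40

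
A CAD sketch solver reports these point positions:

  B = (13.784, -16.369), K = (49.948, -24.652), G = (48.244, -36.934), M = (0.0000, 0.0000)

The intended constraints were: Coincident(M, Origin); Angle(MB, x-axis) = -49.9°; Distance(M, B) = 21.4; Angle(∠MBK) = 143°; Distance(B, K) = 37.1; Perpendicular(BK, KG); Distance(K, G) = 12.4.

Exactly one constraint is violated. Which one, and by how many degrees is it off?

Perpendicular(BK, KG) — off by 5.00°.

M = (0.00, 0.00) ✓; MB at -49.90° ✓; |MB| = 21.40 ✓; ∠MBK = 143.0° ✓; |BK| = 37.10 ✓; ∠(BK, KG) = 85.00° ✗; |KG| = 12.40 ✓.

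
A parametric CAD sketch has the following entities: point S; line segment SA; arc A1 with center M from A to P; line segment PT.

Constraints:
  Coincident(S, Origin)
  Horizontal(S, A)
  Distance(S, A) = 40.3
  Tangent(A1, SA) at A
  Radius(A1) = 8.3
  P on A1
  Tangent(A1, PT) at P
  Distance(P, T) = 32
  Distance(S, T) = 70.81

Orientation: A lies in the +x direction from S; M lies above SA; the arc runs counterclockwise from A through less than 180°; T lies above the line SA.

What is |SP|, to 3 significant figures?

47.8

S is at the origin; SA is horizontal with |SA| = 40.3 and A on the +x side, so A = (40.3, 0.00). A1 meets SA tangentially, so MA is at right angles to SA, so M = A + (0, 8.3) = (40.3, 8.30). Since MP ⟂ PT (tangency), |MT| = √(8.3² + 32.0²) = 33.1 regardless of where P sits on A1. So T lies on both circle(S, 70.81) and circle(M, 33.1); the above-SA intersection is T = (63.0, 32.3). P is the foot of the tangent from T: P = (47.6, 4.30).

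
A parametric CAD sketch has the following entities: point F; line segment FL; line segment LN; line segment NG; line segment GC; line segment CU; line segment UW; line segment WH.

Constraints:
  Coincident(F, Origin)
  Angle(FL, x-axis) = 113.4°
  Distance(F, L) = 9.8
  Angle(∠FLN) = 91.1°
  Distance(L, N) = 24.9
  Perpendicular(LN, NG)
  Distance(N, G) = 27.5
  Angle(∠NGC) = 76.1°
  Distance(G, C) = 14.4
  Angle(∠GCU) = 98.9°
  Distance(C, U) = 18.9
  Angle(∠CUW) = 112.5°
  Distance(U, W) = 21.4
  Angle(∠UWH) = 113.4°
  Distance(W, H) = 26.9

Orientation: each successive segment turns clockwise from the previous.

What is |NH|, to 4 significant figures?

32.02

F is at the origin; FL runs at 113.4° with length 9.8, so L = (-3.892, 8.994). ∠FLN = 91.1° gives LN at 24.50° from the x-axis; with |LN| = 24.9, N = (18.77, 19.32). LN is perpendicular to NG, so NG runs at -65.50°; with |NG| = 27.5, G = (30.17, -5.704). ∠NGC = 76.1° gives GC at -169.4° from the x-axis; with |GC| = 14.4, C = (16.02, -8.353). ∠GCU = 98.9° gives CU at 109.5° from the x-axis; with |CU| = 18.9, U = (9.707, 9.463). ∠CUW = 112.5° gives UW at 42.00° from the x-axis; with |UW| = 21.4, W = (25.61, 23.78). ∠UWH = 113.4° gives WH at -24.60° from the x-axis; with |WH| = 26.9, H = (50.07, 12.58). Then |NH| = |H − N| = 32.02.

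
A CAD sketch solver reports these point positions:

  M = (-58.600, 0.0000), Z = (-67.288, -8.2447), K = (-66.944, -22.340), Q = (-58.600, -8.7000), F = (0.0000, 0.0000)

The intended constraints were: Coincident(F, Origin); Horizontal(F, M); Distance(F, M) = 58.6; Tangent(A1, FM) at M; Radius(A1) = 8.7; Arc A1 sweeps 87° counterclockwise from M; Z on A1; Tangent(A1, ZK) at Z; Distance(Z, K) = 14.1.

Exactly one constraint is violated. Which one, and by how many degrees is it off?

Tangent(A1, ZK) at Z — off by 4.40°.

F = (0.00, 0.00) ✓; F.y = 0.00, M.y = 0.00 ✓; |FM| = 58.60 ✓; ∠(QM, MF) = 90.00° ✓; |QM| = 8.700 ✓; bearing(Q→Z) − bearing(Q→M) = 87.00° ✓; |QZ| = 8.700 ✓; ∠(QZ, ZK) = 85.60° ✗; |ZK| = 14.10 ✓.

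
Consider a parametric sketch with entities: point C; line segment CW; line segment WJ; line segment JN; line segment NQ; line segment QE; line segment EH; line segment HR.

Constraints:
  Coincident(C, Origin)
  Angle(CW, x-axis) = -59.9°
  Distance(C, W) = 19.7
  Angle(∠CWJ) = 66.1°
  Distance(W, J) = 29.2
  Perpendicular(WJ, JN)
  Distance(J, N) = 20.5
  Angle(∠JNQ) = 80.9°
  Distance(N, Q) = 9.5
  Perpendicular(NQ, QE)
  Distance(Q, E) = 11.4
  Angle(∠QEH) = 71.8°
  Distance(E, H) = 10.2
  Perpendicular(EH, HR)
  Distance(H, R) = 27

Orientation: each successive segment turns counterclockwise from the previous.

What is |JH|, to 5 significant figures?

12.508

C is at the origin; CW runs at -59.9° with length 19.7, so W = (9.8798, -17.043). ∠CWJ = 66.1° gives WJ at 54.000° from the x-axis; with |WJ| = 29.2, J = (27.043, 6.5798). WJ ⟂ JN, so JN runs at 144.00°; with |JN| = 20.5, N = (10.458, 18.629). ∠JNQ = 80.9° gives NQ at -116.90° from the x-axis; with |NQ| = 9.5, Q = (6.1601, 10.157). The perpendicularity gives QE at right angles to NQ, so QE runs at -26.900°; with |QE| = 11.4, E = (16.327, 4.9996). ∠QEH = 71.8° gives EH at 81.300° from the x-axis; with |EH| = 10.2, H = (17.869, 15.082). Then |JH| = |H − J| = 12.508.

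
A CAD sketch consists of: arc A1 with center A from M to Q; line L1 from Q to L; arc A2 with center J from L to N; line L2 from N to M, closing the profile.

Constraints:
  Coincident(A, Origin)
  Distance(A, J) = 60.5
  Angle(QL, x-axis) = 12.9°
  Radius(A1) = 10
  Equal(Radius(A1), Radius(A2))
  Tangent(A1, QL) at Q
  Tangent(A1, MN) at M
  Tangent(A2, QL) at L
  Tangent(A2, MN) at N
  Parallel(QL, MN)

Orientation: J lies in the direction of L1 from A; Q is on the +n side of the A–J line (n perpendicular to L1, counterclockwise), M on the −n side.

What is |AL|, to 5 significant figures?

61.321

The slot axis is L1's direction at 12.9°, so u = (cos 12.9°, sin 12.9°) = (0.97476, 0.22325) and n = (−sin 12.9°, cos 12.9°) = (-0.22325, 0.97476). A is at the origin and J lies 60.5 along u from A, so J = 60.5·u = (58.973, 13.507). Tangency of A1 to both parallel lines with radius 10.0 puts Q and M at A ± 10.0·n: Q = (-2.2325, 9.7476), M = (2.2325, -9.7476). Equal radii place L and N the same way about J: L = J + 10.0·n = (56.741, 23.254), N = J − 10.0·n = (61.206, 3.7590). Then |AL| = |L − A| = 61.321.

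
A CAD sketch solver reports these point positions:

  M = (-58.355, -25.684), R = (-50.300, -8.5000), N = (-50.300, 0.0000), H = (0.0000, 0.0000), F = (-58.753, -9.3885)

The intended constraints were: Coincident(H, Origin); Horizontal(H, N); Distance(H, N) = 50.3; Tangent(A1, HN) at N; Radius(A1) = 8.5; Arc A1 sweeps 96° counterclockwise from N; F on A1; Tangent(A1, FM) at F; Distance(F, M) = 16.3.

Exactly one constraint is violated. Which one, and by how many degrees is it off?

Tangent(A1, FM) at F — off by 4.60°.

H = (0.00, 0.00) ✓; H.y = 0.00, N.y = 0.00 ✓; |HN| = 50.30 ✓; ∠(RN, NH) = 90.00° ✓; |RN| = 8.500 ✓; bearing(R→F) − bearing(R→N) = 96.00° ✓; |RF| = 8.500 ✓; ∠(RF, FM) = 94.60° ✗; |FM| = 16.30 ✓.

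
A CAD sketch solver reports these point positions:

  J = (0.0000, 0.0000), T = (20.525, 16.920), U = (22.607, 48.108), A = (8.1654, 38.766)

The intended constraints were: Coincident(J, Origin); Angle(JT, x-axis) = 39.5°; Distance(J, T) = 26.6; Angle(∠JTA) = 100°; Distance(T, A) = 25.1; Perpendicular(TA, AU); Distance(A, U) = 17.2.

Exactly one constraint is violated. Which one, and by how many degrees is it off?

Perpendicular(TA, AU) — off by 3.40°.

J = (0.00, 0.00) ✓; JT at 39.50° ✓; |JT| = 26.60 ✓; ∠JTA = 100.0° ✓; |TA| = 25.10 ✓; ∠(TA, AU) = 86.60° ✗; |AU| = 17.20 ✓.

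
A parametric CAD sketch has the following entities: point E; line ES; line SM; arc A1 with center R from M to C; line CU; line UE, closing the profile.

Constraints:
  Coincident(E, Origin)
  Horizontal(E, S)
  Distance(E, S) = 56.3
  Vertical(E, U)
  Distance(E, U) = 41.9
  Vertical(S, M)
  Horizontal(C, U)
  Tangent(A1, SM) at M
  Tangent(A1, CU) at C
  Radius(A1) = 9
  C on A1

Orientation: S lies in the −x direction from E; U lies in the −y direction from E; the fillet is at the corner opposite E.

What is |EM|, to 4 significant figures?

65.21

E is at the origin; ES is horizontal with |ES| = 56.3 and S on the −x side, so S = (-56.30, 0.000). E and U share the same x with |EU| = 41.9 and U on the −y side, so U = (0.000, -41.90). The virtual corner opposite E is at (-56.30, -41.90). Tangency of A1 to SM means the radius RM is perpendicular to SM and the tangent condition forces RC to be normal to CU, with radius 9.0, so the center R sits 9.0 in from both sides at R = (-47.30, -32.90). That places the tangent points at M = (-56.30, -32.90) on SM and C = (-47.30, -41.90) on CU. Then |EM| = |M − E| = 65.21.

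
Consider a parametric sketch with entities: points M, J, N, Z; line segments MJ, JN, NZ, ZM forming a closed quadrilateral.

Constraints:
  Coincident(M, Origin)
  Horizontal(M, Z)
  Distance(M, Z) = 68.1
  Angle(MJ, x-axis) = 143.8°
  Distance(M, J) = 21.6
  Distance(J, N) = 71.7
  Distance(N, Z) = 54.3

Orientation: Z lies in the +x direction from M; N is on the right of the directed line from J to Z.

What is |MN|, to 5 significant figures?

50.669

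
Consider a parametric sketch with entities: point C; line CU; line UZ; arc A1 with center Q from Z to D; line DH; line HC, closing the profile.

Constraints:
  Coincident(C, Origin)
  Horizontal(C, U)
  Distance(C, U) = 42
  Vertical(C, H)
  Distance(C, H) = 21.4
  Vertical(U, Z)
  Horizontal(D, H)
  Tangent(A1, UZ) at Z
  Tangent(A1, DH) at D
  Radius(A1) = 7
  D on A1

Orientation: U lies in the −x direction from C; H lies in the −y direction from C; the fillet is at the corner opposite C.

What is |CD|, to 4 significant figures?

41.02

C is at the origin; C and U share the same y with |CU| = 42.0 and U on the −x side, so U = (-42.00, 0.000). CH is vertical with |CH| = 21.4 and H on the −y side, so H = (0.000, -21.40). The virtual corner opposite C is at (-42.00, -21.40). A1 meets UZ tangentially, so QZ is at right angles to UZ and tangency of A1 to DH means the radius QD is perpendicular to DH, with radius 7.0, so the center Q sits 7.0 in from both sides at Q = (-35.00, -14.40). That places the tangent points at Z = (-42.00, -14.40) on UZ and D = (-35.00, -21.40) on DH. Then |CD| = |D − C| = 41.02.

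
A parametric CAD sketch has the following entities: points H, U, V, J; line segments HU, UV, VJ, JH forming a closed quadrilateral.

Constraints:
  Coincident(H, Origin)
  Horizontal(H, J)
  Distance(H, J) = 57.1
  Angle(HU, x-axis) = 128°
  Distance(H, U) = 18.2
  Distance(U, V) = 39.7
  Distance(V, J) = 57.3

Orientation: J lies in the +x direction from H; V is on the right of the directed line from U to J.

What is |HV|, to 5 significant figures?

22.622

Checks: |UV| = 39.70 ✓; |VJ| = 57.30 ✓.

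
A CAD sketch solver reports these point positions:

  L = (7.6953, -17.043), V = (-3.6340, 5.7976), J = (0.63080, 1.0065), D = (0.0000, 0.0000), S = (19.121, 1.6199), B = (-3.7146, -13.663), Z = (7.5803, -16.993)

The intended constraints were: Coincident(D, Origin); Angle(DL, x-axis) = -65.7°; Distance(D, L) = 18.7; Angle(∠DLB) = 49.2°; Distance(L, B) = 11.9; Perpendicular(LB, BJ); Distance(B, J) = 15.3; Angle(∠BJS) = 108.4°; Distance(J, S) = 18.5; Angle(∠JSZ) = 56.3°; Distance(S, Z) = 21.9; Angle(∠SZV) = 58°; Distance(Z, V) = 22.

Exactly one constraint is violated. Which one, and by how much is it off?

Distance(Z, V) = 22 — off by 3.40.

D = (0.00, 0.00) ✓; DL at -65.70° ✓; |DL| = 18.70 ✓; ∠DLB = 49.20° ✓; |LB| = 11.90 ✓; ∠(LB, BJ) = 90.00° ✓; |BJ| = 15.30 ✓; ∠BJS = 108.4° ✓; |JS| = 18.50 ✓; ∠JSZ = 56.30° ✓; |SZ| = 21.90 ✓; ∠SZV = 58.00° ✓; |ZV| = 25.40 ✗.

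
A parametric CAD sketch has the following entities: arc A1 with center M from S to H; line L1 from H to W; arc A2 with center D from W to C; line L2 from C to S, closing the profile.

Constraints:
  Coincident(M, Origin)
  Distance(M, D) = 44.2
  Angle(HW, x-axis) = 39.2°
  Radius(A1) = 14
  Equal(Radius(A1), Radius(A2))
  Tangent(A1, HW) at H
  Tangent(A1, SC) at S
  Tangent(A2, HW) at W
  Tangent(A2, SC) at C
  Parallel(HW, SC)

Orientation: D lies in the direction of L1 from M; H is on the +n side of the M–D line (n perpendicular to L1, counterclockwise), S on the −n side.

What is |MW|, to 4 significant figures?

46.36

Tangency of A1 to both parallel lines with radius 14.0 puts H and S at M ± 14.0·n: H = (-8.848, 10.85), S = (8.848, -10.85). Equal radii place W and C the same way about D: W = D + 14.0·n = (25.40, 38.78), C = D − 14.0·n = (43.10, 17.09). Then |MW| = |W − M| = 46.36.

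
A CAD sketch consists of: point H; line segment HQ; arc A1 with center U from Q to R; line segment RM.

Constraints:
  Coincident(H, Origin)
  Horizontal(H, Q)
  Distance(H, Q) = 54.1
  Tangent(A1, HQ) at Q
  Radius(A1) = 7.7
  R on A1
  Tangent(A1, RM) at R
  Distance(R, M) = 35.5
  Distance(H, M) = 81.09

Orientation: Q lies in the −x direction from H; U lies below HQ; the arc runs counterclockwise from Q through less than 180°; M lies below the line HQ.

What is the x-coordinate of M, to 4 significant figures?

-70.46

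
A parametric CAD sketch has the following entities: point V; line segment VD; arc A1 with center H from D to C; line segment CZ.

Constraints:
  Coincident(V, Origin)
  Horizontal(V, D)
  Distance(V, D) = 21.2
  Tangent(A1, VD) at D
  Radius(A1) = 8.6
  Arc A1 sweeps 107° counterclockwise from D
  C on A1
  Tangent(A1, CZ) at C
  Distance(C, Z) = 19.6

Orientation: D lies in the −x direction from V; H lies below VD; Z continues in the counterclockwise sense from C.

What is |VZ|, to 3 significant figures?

38.1

V is at the origin; V and D share the same y with |VD| = 21.2 and D on the −x side, so D = (-21.2, 0.00). The tangent condition forces HD to be normal to VD, so H = D + (0, -8.6) = (-21.2, -8.60). On A1, D sits at bearing 90° from H; a 107° counterclockwise sweep puts C at bearing 197°, so C = H + 8.6·(cos 197°, sin 197°) = (-29.4, -11.1). Since A1 is tangent to CZ there, HC ⟂ CZ, so CZ runs along (−sin 197°, cos 197°); with |CZ| = 19.6, Z = (-23.7, -29.9). Then |VZ| = |Z − V| = 38.1.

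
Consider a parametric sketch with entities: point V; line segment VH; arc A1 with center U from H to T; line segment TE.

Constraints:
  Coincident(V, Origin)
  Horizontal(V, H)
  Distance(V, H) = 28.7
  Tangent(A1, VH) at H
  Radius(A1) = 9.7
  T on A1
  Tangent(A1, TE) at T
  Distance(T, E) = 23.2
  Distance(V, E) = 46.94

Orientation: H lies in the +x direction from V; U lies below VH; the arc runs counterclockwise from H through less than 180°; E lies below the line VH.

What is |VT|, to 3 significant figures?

24.9

V is at the origin; V and H share the same y with |VH| = 28.7 and H on the +x side, so H = (28.7, 0.00). Tangency of A1 to VH means the radius UH is perpendicular to VH, so U = H + (0, -9.7) = (28.7, -9.70). Since UT ⟂ TE (tangency), |UE| = √(9.7² + 23.2²) = 25.1 regardless of where T sits on A1. So E lies on both circle(V, 46.94) and circle(U, 25.1); the below-VH intersection is E = (31.6, -34.7). T is the foot of the tangent from E: T = (20.2, -14.5).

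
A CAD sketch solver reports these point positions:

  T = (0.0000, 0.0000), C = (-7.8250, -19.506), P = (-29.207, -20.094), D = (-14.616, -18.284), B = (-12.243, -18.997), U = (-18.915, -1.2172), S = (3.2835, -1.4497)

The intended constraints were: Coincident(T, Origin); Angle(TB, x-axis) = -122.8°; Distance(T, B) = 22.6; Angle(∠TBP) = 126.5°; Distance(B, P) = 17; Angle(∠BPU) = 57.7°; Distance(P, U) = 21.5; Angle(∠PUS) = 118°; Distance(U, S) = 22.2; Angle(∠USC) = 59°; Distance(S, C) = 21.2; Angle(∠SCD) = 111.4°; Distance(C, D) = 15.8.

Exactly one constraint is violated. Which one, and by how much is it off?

Distance(C, D) = 15.8 — off by 8.90.

T = (0.00, 0.00) ✓; TB at -122.8° ✓; |TB| = 22.60 ✓; ∠TBP = 126.5° ✓; |BP| = 17.00 ✓; ∠BPU = 57.70° ✓; |PU| = 21.50 ✓; ∠PUS = 118.0° ✓; |US| = 22.20 ✓; ∠USC = 59.00° ✓; |SC| = 21.20 ✓; ∠SCD = 111.4° ✓; |CD| = 6.900 ✗.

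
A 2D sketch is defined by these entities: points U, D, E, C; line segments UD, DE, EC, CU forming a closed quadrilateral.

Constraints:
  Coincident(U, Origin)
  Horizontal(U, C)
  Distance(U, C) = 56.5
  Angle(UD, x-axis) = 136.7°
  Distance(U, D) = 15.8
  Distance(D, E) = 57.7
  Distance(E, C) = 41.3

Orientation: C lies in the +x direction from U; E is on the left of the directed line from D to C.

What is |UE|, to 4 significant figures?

54.64

Checks: |DE| = 57.70 ✓; |EC| = 41.30 ✓.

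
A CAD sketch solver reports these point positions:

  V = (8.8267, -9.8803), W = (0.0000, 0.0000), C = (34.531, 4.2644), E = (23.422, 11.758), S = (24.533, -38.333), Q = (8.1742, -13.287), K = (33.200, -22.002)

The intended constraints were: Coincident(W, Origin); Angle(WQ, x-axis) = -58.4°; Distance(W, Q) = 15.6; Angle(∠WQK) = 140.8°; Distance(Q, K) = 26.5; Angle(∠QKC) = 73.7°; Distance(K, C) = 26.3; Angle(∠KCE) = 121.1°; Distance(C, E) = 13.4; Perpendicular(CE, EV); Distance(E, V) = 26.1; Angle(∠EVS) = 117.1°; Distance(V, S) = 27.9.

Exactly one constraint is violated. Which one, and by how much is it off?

Distance(V, S) = 27.9 — off by 4.60.

W = (0.00, 0.00) ✓; WQ at -58.40° ✓; |WQ| = 15.60 ✓; ∠WQK = 140.8° ✓; |QK| = 26.50 ✓; ∠QKC = 73.70° ✓; |KC| = 26.30 ✓; ∠KCE = 121.1° ✓; |CE| = 13.40 ✓; ∠(CE, EV) = 90.00° ✓; |EV| = 26.10 ✓; ∠EVS = 117.1° ✓; |VS| = 32.50 ✗.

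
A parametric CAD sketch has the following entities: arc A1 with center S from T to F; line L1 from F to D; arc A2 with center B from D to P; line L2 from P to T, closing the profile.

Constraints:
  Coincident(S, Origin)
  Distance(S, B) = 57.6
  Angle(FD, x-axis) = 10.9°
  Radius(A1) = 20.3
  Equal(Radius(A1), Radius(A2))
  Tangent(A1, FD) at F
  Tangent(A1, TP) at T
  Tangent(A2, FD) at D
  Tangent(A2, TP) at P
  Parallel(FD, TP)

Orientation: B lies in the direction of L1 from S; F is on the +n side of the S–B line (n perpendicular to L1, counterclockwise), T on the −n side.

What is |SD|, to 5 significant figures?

61.072

Tangency of A1 to both parallel lines with radius 20.3 puts F and T at S ± 20.3·n: F = (-3.8386, 19.934), T = (3.8386, -19.934). Equal radii place D and P the same way about B: D = B + 20.3·n = (52.722, 30.826), P = B − 20.3·n = (60.399, -9.0419). Then |SD| = |D − S| = 61.072.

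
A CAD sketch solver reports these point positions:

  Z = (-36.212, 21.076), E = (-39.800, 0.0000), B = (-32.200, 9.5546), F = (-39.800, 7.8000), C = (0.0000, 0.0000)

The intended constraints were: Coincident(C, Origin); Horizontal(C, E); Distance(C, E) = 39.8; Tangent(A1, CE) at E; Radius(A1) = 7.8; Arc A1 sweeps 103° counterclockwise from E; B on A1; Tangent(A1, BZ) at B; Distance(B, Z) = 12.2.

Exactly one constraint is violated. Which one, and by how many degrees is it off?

Tangent(A1, BZ) at B — off by 6.20°.

C = (0.00, 0.00) ✓; C.y = 0.00, E.y = 0.00 ✓; |CE| = 39.80 ✓; ∠(FE, EC) = 90.00° ✓; |FE| = 7.800 ✓; bearing(F→B) − bearing(F→E) = 103.0° ✓; |FB| = 7.800 ✓; ∠(FB, BZ) = 83.80° ✗; |BZ| = 12.20 ✓.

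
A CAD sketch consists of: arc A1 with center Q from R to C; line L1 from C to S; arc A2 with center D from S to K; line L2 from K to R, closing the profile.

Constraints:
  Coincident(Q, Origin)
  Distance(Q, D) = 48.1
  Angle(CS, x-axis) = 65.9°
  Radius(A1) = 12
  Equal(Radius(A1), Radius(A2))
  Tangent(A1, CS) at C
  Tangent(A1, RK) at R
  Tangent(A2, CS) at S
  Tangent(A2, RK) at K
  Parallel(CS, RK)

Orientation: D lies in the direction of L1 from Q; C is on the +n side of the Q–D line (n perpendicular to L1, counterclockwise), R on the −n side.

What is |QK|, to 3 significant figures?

49.6

The slot axis is L1's direction at 65.9°, so u = (cos 65.9°, sin 65.9°) = (0.408, 0.913) and n = (−sin 65.9°, cos 65.9°) = (-0.913, 0.408). Q is at the origin and D lies 48.1 along u from Q, so D = 48.1·u = (19.6, 43.9). Tangency of A1 to both parallel lines with radius 12.0 puts C and R at Q ± 12.0·n: C = (-11.0, 4.90), R = (11.0, -4.90). Equal radii place S and K the same way about D: S = D + 12.0·n = (8.69, 48.8), K = D − 12.0·n = (30.6, 39.0). Then |QK| = |K − Q| = 49.6.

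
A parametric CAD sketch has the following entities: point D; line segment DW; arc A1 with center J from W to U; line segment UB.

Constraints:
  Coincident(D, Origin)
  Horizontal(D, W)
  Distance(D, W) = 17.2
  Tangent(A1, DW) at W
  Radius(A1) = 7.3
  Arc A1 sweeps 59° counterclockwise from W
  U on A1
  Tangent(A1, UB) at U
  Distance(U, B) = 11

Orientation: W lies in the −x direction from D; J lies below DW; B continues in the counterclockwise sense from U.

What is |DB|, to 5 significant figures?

31.880

D is at the origin; DW is horizontal with |DW| = 17.2 and W on the −x side, so W = (-17.200, 0.0000). The tangent condition forces JW to be normal to DW, so J = W + (0, -7.3) = (-17.200, -7.3000). On A1, W sits at bearing 90° from J; a 59° counterclockwise sweep puts U at bearing 149°, so U = J + 7.3·(cos 149°, sin 149°) = (-23.457, -3.5402). Tangency of A1 to UB means the radius JU is perpendicular to UB, so UB runs along (−sin 149°, cos 149°); with |UB| = 11.0, B = (-29.123, -12.969). Then |DB| = |B − D| = 31.880.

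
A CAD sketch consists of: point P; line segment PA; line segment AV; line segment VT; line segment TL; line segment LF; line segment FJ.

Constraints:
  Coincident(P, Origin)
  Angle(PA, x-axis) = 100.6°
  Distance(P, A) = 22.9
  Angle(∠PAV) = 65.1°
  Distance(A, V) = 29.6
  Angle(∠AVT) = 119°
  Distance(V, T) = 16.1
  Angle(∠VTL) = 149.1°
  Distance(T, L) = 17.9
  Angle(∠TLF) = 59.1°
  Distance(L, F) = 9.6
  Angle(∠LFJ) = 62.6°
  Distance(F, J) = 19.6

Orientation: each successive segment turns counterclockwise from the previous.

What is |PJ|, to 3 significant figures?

36.3

P is at the origin; PA runs at 100.6° with length 22.9, so A = (-4.21, 22.5). ∠PAV = 65.1° gives AV at -144° from the x-axis; with |AV| = 29.6, V = (-28.3, 5.32). ∠AVT = 119.0° gives VT at -83.5° from the x-axis; with |VT| = 16.1, T = (-26.5, -10.7). ∠VTL = 149.1° gives TL at -52.6° from the x-axis; with |TL| = 17.9, L = (-15.6, -24.9). ∠TLF = 59.1° gives LF at 68.3° from the x-axis; with |LF| = 9.6, F = (-12.1, -16.0). ∠LFJ = 62.6° gives FJ at -174° from the x-axis; with |FJ| = 19.6, J = (-31.6, -17.9). Then |PJ| = |J − P| = 36.3.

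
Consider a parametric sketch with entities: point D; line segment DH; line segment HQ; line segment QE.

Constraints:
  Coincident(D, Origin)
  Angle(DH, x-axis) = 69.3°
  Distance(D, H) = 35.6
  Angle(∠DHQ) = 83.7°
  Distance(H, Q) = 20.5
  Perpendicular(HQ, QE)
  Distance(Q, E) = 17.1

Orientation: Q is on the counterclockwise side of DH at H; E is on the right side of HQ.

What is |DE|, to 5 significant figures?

55.046

∠DHQ = 83.7°, so HQ runs at 69.3° + (180° − 83.7°) = 165.60° from the x-axis; with |HQ| = 20.5, Q = H + 20.5·(cos 165.60°, sin 165.60°) = (-7.2723, 38.400). HQ is perpendicular to QE; with |QE| = 17.1 on the right of HQ, E = Q + 17.1·(0.24869, 0.96858) = (-3.0197, 54.963). Then |DE| = |E − D| = 55.046.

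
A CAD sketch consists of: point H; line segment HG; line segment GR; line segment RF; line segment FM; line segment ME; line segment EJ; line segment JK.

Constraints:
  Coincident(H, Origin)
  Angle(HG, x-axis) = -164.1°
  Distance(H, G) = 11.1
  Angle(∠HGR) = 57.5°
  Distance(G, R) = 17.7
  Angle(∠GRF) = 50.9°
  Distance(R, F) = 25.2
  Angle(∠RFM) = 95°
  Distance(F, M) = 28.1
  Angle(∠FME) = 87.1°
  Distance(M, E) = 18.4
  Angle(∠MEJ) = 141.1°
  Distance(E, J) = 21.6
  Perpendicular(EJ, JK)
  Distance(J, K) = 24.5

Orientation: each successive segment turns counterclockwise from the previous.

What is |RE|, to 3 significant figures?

30.1

H is at the origin; HG runs at -164.1° with length 11.1, so G = (-10.7, -3.04). ∠HGR = 57.5° gives GR at -41.6° from the x-axis; with |GR| = 17.7, R = (2.56, -14.8). ∠GRF = 50.9° gives RF at 87.5° from the x-axis; with |RF| = 25.2, F = (3.66, 10.4). ∠RFM = 95.0° gives FM at 172° from the x-axis; with |FM| = 28.1, M = (-24.2, 14.1). ∠FME = 87.1° gives ME at -94.6° from the x-axis; with |ME| = 18.4, E = (-25.7, -4.29). Then |RE| = |E − R| = 30.1.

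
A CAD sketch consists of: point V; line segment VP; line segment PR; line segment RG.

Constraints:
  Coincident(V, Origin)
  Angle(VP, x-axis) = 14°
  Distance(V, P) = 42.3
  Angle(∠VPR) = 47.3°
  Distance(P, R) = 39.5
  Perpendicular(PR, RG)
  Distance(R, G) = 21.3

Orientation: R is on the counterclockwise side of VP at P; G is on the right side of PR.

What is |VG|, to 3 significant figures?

53.5

V is at the origin; VP runs at 14.0° with length 42.3, so P = 42.3·(cos 14.0°, sin 14.0°) = (41.0, 10.2). ∠VPR = 47.3°, so PR runs at 14.0° + (180° − 47.3°) = 147° from the x-axis; with |PR| = 39.5, R = P + 39.5·(cos 147°, sin 147°) = (8.03, 31.9). PR ⟂ RG; with |RG| = 21.3 on the right of PR, G = R + 21.3·(0.549, 0.836) = (19.7, 49.7). Then |VG| = |G − V| = 53.5.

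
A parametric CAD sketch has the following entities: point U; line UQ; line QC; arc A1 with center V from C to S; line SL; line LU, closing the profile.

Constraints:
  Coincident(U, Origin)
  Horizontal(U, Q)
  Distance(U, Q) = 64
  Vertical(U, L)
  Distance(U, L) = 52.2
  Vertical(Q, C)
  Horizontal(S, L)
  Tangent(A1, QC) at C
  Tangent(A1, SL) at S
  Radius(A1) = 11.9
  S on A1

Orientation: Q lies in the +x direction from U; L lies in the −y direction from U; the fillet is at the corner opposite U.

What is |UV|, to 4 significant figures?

65.87

U is at the origin; U and Q share the same y with |UQ| = 64.0 and Q on the +x side, so Q = (64.00, 0.000). UL is vertical with |UL| = 52.2 and L on the −y side, so L = (0.000, -52.20). The virtual corner opposite U is at (64.00, -52.20). A1 meets QC tangentially, so VC is at right angles to QC and tangency of A1 to SL means the radius VS is perpendicular to SL, with radius 11.9, so the center V sits 11.9 in from both sides at V = (52.10, -40.30). Then |UV| = |V − U| = 65.87.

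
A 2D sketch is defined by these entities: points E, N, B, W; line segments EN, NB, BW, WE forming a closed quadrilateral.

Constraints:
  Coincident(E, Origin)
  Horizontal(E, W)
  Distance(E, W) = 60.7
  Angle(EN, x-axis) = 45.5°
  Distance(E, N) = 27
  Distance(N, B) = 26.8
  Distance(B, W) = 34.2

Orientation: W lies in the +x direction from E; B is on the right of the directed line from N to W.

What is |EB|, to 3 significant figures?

27.8

Checks: |NB| = 26.80 ✓; |BW| = 34.20 ✓.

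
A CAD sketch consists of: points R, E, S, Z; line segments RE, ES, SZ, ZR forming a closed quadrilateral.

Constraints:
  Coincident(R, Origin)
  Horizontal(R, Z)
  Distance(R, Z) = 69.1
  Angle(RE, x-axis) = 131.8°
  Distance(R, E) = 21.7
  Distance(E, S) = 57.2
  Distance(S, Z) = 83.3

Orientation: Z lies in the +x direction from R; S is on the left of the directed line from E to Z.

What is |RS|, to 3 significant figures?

66.4

R is at the origin; R and Z share the same y with |RZ| = 69.1 and Z in +x, so Z = (69.1, 0). RE runs at 131.8° with |RE| = 21.7, so E = (-14.5, 16.2). S is determined by |ES| = 57.2 and |SZ| = 83.3 together: it lies at the intersection of circle(E, 57.2) and circle(Z, 83.3). With |EZ| = 85.1, the foot of the radical line on EZ is 21.0 from E and the perpendicular offset is √(57.2² − 21.0²) = 53.2. Taking the left-of-EZ solution: S = (16.3, 64.4).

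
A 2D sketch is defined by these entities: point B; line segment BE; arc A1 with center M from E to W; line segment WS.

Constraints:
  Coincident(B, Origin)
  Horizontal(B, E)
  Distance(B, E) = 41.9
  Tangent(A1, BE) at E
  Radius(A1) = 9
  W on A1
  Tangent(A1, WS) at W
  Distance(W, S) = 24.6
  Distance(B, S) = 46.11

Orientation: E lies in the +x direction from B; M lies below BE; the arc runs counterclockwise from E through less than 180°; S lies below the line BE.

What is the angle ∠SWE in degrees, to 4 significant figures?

136.1°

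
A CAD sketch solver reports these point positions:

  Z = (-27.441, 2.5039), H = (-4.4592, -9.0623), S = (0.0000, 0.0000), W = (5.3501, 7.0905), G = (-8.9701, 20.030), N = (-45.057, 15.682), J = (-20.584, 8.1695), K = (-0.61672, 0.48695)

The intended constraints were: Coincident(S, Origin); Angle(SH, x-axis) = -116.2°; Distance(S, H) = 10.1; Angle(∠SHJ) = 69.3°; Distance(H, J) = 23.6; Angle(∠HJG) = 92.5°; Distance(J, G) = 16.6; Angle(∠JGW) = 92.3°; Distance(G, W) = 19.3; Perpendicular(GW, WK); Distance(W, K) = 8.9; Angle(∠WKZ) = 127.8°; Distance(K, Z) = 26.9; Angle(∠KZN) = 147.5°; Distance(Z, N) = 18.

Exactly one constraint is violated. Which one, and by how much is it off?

Distance(Z, N) = 18 — off by 4.00.

S = (0.00, 0.00) ✓; SH at -116.2° ✓; |SH| = 10.10 ✓; ∠SHJ = 69.30° ✓; |HJ| = 23.60 ✓; ∠HJG = 92.50° ✓; |JG| = 16.60 ✓; ∠JGW = 92.30° ✓; |GW| = 19.30 ✓; ∠(GW, WK) = 90.00° ✓; |WK| = 8.900 ✓; ∠WKZ = 127.8° ✓; |KZ| = 26.90 ✓; ∠KZN = 147.5° ✓; |ZN| = 22.00 ✗.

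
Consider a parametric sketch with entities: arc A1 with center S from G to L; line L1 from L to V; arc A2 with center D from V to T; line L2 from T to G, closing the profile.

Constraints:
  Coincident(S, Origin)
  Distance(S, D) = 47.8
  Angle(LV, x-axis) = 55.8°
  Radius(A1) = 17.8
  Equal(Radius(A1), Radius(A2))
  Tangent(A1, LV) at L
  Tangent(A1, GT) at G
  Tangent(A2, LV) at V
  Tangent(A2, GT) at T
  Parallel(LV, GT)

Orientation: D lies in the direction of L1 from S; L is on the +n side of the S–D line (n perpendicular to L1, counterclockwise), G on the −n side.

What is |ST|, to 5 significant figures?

51.007

The slot axis is L1's direction at 55.8°, so u = (cos 55.8°, sin 55.8°) = (0.56208, 0.82708) and n = (−sin 55.8°, cos 55.8°) = (-0.82708, 0.56208). S is at the origin and D lies 47.8 along u from S, so D = 47.8·u = (26.868, 39.534). Tangency of A1 to both parallel lines with radius 17.8 puts L and G at S ± 17.8·n: L = (-14.722, 10.005), G = (14.722, -10.005). Equal radii place V and T the same way about D: V = D + 17.8·n = (12.146, 49.540), T = D − 17.8·n = (41.590, 29.529). Then |ST| = |T − S| = 51.007.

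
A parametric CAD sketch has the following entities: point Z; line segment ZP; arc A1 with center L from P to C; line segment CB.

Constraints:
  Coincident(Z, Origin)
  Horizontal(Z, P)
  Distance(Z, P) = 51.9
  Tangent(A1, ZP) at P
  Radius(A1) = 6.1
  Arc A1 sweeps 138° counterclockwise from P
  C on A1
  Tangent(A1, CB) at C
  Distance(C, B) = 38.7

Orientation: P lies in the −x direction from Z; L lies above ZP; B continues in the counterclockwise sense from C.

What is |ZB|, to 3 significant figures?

84.8

Z is at the origin; Z and P share the same y with |ZP| = 51.9 and P on the −x side, so P = (-51.9, 0.00). Tangency of A1 to ZP means the radius LP is perpendicular to ZP, so L = P + (0, 6.1) = (-51.9, 6.10). On A1, P sits at bearing -90° from L; a 138° counterclockwise sweep puts C at bearing 48°, so C = L + 6.1·(cos 48°, sin 48°) = (-47.8, 10.6). A1 meets CB tangentially, so LC is at right angles to CB, so CB runs along (−sin 48°, cos 48°); with |CB| = 38.7, B = (-76.6, 36.5). Then |ZB| = |B − Z| = 84.8.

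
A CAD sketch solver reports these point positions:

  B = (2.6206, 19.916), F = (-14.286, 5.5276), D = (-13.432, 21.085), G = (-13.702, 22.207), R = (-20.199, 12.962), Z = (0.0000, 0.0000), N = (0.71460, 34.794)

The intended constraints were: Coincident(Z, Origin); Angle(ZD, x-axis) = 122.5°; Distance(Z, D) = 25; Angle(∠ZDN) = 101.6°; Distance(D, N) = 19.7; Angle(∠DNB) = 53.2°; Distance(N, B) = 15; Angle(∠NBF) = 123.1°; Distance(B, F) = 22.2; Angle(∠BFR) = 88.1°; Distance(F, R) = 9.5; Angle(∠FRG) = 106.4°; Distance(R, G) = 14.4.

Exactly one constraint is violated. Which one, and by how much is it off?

Distance(R, G) = 14.4 — off by 3.10.

Z = (0.00, 0.00) ✓; ZD at 122.5° ✓; |ZD| = 25.00 ✓; ∠ZDN = 101.6° ✓; |DN| = 19.70 ✓; ∠DNB = 53.20° ✓; |NB| = 15.00 ✓; ∠NBF = 123.1° ✓; |BF| = 22.20 ✓; ∠BFR = 88.10° ✓; |FR| = 9.499 ✓; ∠FRG = 106.4° ✓; |RG| = 11.30 ✗.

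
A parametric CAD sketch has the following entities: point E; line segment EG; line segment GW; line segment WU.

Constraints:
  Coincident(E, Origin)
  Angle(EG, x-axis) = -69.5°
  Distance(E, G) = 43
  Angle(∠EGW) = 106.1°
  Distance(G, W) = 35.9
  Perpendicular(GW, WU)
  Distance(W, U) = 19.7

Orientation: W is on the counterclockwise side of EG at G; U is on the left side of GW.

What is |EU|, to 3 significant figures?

52.5

∠EGW = 106.1°, so GW runs at -69.5° + (180° − 106.1°) = 4.40° from the x-axis; with |GW| = 35.9, W = G + 35.9·(cos 4.40°, sin 4.40°) = (50.9, -37.5). GW ⟂ WU; with |WU| = 19.7 on the left of GW, U = W + 19.7·(-0.0767, 0.997) = (49.3, -17.9). Then |EU| = |U − E| = 52.5.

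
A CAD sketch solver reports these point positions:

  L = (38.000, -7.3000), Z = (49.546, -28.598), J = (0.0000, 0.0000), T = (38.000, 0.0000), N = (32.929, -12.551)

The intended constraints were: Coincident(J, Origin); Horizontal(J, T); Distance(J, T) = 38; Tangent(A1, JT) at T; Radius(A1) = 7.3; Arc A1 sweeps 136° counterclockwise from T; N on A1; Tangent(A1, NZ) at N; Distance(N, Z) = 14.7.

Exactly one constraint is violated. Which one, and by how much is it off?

Distance(N, Z) = 14.7 — off by 8.40.

J = (0.00, 0.00) ✓; J.y = 0.00, T.y = 0.00 ✓; |JT| = 38.00 ✓; ∠(LT, TJ) = 90.00° ✓; |LT| = 7.300 ✓; bearing(L→N) − bearing(L→T) = 136.0° ✓; |LN| = 7.300 ✓; ∠(LN, NZ) = 90.00° ✓; |NZ| = 23.10 ✗.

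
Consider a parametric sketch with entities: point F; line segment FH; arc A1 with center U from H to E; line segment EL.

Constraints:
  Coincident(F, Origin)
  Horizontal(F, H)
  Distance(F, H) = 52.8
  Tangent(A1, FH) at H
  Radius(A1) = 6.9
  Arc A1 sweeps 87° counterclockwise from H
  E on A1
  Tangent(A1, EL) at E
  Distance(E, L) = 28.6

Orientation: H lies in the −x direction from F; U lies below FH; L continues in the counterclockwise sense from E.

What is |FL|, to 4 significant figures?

70.54

On A1, H sits at bearing 90° from U; an 87° counterclockwise sweep puts E at bearing 177°, so E = U + 6.9·(cos 177°, sin 177°) = (-59.69, -6.539). Tangency of A1 to EL means the radius UE is perpendicular to EL, so EL runs along (−sin 177°, cos 177°); with |EL| = 28.6, L = (-61.19, -35.10). Then |FL| = |L − F| = 70.54.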